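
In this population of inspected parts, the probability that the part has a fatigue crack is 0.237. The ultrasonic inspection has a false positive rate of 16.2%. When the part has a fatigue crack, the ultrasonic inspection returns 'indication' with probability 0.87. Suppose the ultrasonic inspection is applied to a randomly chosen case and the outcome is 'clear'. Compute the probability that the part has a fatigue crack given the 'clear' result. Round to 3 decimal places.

Write H for 'the part has a fatigue crack'. Prior odds H:¬H = 0.237/0.763 = 0.31062. For the 'clear' outcome, the likelihood ratio is 0.13/0.838 = 0.15513.
Posterior odds = 0.31062 × 0.15513 = 0.048186, so P(H|E) = 0.048186/(1+0.048186) = 0.046.

P(H | E) ≈ 0.046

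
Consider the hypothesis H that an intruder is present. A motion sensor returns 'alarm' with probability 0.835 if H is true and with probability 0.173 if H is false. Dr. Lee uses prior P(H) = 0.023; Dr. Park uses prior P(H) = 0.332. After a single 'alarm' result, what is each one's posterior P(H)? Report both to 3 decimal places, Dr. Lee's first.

The likelihood ratio for an 'alarm' result is 0.835/0.173 = 4.8266.
Dr. Lee: prior odds 0.023/0.977 = 0.023541; posterior odds 0.11362; posterior probability 0.102.
Dr. Park: prior odds 0.332/0.668 = 0.49701; posterior odds 2.3988; posterior probability 0.706.

Dr. Lee: 0.102; Dr. Park: 0.706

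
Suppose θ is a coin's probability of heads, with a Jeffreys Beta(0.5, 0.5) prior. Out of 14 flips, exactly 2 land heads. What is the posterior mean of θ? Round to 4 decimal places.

Posterior mean ≈ 0.1667

Observing 2 successes and 12 failures updates Beta(0.5, 0.5) by adding the success and failure counts to the two shape parameters: α = 0.5+2 = 2.5, β = 0.5+12 = 12.5.
E[θ | data] = 2.5/(2.5+12.5) = 0.1667.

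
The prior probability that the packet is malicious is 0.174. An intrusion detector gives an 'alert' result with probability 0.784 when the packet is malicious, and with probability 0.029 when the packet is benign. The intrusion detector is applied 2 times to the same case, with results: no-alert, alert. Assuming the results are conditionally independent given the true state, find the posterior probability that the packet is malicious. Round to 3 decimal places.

With H the event that the packet is malicious, the joint likelihood of the observed sequence is P(data|H) = 0.216·0.784 = 0.16934 and P(data|¬H) = 0.971·0.029 = 0.028159.
Bayes: P(H|data) = 0.174·0.16934 / (0.174·0.16934 + 0.826·0.028159) = 0.029466/0.052725 = 0.5589.

Posterior P(H) ≈ 0.559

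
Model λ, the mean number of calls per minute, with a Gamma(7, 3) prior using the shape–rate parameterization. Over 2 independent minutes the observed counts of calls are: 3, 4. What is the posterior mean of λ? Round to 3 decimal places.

Posterior mean ≈ 2.800

The Poisson likelihood adds the total count to the shape and the number of exposure periods to the rate. Here ∑xᵢ = 7 and n = 2, so shape 7→14 and rate 3→5.
E[λ | data] = 14/5 = 2.800.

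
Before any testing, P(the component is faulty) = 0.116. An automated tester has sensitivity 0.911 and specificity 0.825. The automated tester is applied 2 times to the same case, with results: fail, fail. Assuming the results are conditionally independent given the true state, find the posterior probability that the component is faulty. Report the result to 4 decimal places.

Let H be the event that the component is faulty; start with P(H) = 0.116. P('fail'|H) = 0.911, P('fail'|¬H) = 0.175.
Update on result 1 ('fail'): P(H) ← 0.911·0.1160 / (0.911·0.1160 + 0.175·0.8840) = 0.10568/0.26038 = 0.4059.
Update on result 2 ('fail'): P(H) ← 0.911·0.4059 / (0.911·0.4059 + 0.175·0.5941) = 0.36974/0.47371 = 0.7805.

Posterior P(H) ≈ 0.7805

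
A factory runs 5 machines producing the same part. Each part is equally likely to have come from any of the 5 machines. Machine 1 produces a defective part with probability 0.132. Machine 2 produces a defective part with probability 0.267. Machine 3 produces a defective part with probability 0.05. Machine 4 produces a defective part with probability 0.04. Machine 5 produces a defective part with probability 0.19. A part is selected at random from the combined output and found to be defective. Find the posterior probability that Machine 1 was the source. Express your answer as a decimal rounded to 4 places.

P(defective|M1) = 0.132; P(defective|M2) = 0.267; P(defective|M3) = 0.05; P(defective|M4) = 0.04; P(defective|M5) = 0.19.
Prior × likelihood for each source: 0.2·0.132=0.02640, 0.2·0.267=0.05340, 0.2·0.05=0.01000, 0.2·0.04=0.008000, 0.2·0.19=0.03800. Summing gives P(defective) = 0.13580.
P(Machine 1 | defective) = 0.02640 / 0.13580 = 0.1944.

Posterior probability ≈ 0.1944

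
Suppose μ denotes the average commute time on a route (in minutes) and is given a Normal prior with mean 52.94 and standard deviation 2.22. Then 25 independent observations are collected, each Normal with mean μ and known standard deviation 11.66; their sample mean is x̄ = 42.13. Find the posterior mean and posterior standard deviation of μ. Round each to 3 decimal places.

Prior precision 1/τ₀² = 1/2.22² = 0.202906; data precision n/σ² = 25/11.66² = 0.183884.
Posterior precision = 0.202906 + 0.183884 = 0.386789, giving posterior SD = 1/√0.386789 = 1.608.
Posterior mean = (0.202906·52.94 + 0.183884·42.13) / 0.386789 = 47.801.

Posterior mean ≈ 47.801; posterior SD ≈ 1.608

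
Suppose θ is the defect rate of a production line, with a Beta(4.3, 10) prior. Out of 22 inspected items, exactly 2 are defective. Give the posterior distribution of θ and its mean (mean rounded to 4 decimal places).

Posterior: Beta(6.3, 30); mean ≈ 0.1736

Observing 2 successes and 20 failures updates Beta(4.3, 10) by adding the success and failure counts to the two shape parameters: α = 4.3+2 = 6.3, β = 10+20 = 30.
Posterior mean = α/(α+β) = 6.3/36.3 = 0.1736.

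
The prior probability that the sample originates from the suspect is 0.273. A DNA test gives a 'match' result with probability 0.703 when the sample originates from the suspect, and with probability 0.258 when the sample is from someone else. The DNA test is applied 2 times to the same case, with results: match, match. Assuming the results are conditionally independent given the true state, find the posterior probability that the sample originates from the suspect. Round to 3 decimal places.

Posterior P(H) ≈ 0.736

With H the event that the sample originates from the suspect, the joint likelihood of the observed sequence is P(data|H) = 0.703·0.703 = 0.49421 and P(data|¬H) = 0.258·0.258 = 0.066564.
Bayes: P(H|data) = 0.273·0.49421 / (0.273·0.49421 + 0.727·0.066564) = 0.13492/0.18331 = 0.7360.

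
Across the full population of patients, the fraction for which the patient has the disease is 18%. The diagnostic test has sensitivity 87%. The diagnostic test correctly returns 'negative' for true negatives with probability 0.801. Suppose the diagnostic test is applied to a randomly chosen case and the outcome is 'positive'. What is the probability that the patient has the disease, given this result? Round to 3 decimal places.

Let H be the event that the patient has the disease. P(H) = 0.18, so P(¬H) = 0.82. With E the 'positive' result, P(E|H) = 0.87 and P(E|¬H) = 0.199.
P(E) = 0.87·0.18 + 0.199·0.82 = 0.15660 + 0.16318 = 0.31978.
By Bayes' theorem, P(H|E) = 0.15660 / 0.31978 = 0.490.

P(H | E) ≈ 0.490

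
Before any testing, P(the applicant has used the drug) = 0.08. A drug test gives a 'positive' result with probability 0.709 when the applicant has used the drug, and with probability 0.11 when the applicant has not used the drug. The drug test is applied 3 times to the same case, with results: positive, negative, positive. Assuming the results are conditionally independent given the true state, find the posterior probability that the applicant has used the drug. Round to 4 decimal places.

Posterior P(H) ≈ 0.5415

Let H be the event that the applicant has used the drug; start with P(H) = 0.08. P('positive'|H) = 0.709, P('positive'|¬H) = 0.11.
Update on result 1 ('positive'): P(H) ← 0.709·0.0800 / (0.709·0.0800 + 0.11·0.9200) = 0.056720/0.15792 = 0.3592.
Update on result 2 ('negative'): P(H) ← 0.291·0.3592 / (0.291·0.3592 + 0.89·0.6408) = 0.10452/0.67486 = 0.1549.
Update on result 3 ('positive'): P(H) ← 0.709·0.1549 / (0.709·0.1549 + 0.11·0.8451) = 0.10981/0.20277 = 0.5415.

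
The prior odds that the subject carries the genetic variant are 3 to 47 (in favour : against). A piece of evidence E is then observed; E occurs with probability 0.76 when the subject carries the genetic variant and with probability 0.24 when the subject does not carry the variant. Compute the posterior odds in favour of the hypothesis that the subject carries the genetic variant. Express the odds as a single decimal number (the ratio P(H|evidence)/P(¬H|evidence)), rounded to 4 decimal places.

Prior odds = 3/47 = 0.063830. In log-odds, ln(0.063830) = -2.7515.
Add log likelihood ratio: ln(3.1667) = 1.1527.
Posterior log-odds = -1.5989, so posterior odds = exp(-1.5989) = 0.20213.

Posterior odds ≈ 0.2021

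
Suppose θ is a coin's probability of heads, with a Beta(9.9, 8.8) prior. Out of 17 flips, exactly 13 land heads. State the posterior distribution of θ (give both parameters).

Posterior: Beta(22.9, 12.8)

Observing 13 successes and 4 failures updates Beta(9.9, 8.8) by adding the success and failure counts to the two shape parameters: α = 9.9+13 = 22.9, β = 8.8+4 = 12.8.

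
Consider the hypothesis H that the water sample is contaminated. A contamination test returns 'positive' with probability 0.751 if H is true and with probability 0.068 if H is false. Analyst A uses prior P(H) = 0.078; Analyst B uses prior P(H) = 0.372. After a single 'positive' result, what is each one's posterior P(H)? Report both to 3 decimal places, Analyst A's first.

The likelihood ratio for a 'positive' result is 0.751/0.068 = 11.044.
Analyst A: prior odds 0.078/0.922 = 0.084599; posterior odds 0.93432; posterior probability 0.483.
Analyst B: prior odds 0.372/0.628 = 0.59236; posterior odds 6.5421; posterior probability 0.867.

Analyst A: 0.483; Analyst B: 0.867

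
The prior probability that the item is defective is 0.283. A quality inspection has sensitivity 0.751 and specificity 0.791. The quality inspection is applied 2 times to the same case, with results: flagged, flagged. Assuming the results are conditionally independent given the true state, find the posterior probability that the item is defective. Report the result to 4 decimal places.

Posterior P(H) ≈ 0.8360

Let H be the event that the item is defective; start with P(H) = 0.283. P('flagged'|H) = 0.751, P('flagged'|¬H) = 0.209.
Update on result 1 ('flagged'): P(H) ← 0.751·0.2830 / (0.751·0.2830 + 0.209·0.7170) = 0.21253/0.36239 = 0.5865.
Update on result 2 ('flagged'): P(H) ← 0.751·0.5865 / (0.751·0.5865 + 0.209·0.4135) = 0.44045/0.52687 = 0.8360.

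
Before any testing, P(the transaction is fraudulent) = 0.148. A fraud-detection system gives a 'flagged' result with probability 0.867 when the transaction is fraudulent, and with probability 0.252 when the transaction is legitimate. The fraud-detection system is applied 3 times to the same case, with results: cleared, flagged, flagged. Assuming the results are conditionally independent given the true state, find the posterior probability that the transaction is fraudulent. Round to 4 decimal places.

With H the event that the transaction is fraudulent, the joint likelihood of the observed sequence is P(data|H) = 0.133·0.867·0.867 = 0.099975 and P(data|¬H) = 0.748·0.252·0.252 = 0.047501.
Bayes: P(H|data) = 0.148·0.099975 / (0.148·0.099975 + 0.852·0.047501) = 0.014796/0.055267 = 0.2677.

Posterior P(H) ≈ 0.2677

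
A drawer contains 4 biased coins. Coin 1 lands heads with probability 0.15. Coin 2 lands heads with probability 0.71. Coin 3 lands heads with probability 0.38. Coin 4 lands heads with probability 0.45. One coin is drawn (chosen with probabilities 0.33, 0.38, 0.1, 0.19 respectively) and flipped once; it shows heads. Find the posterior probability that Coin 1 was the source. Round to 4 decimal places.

Posterior probability ≈ 0.1118

P(heads|C1) = 0.15; P(heads|C2) = 0.71; P(heads|C3) = 0.38; P(heads|C4) = 0.45.
Prior × likelihood for each source: 0.33·0.15=0.04950, 0.38·0.71=0.2698, 0.1·0.38=0.03800, 0.19·0.45=0.08550. Summing gives P(heads) = 0.44280.
P(Coin 1 | heads) = 0.04950 / 0.44280 = 0.1118.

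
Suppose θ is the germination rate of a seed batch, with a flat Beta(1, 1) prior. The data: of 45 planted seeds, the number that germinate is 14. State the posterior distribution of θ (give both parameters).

Posterior: Beta(15, 32)

The binomial likelihood is conjugate to the Beta prior: with 14 successes and 31 failures, the posterior is Beta(1+14, 1+31) = Beta(15, 32).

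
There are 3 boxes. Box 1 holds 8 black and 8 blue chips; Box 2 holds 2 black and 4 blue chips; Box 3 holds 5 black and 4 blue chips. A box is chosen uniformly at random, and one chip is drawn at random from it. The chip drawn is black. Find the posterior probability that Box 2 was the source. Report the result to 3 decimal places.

Posterior probability ≈ 0.240

Tabulate prior·likelihood by source: [1] prior 0.333333, lik 0.5, product 0.1667; [2] prior 0.333333, lik 0.3333, product 0.1111; [3] prior 0.333333, lik 0.5556, product 0.1852.
Normalizing constant = 0.46296; the posterior for Box 2 is its product over the sum, 0.1111/0.46296 = 0.240.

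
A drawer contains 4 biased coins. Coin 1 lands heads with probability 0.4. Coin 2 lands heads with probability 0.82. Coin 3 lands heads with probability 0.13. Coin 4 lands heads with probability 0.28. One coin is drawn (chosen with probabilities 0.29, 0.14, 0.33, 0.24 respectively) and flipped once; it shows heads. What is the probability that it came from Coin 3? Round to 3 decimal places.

Posterior probability ≈ 0.126

P(heads|C1) = 0.4; P(heads|C2) = 0.82; P(heads|C3) = 0.13; P(heads|C4) = 0.28.
Prior × likelihood for each source: 0.29·0.4=0.1160, 0.14·0.82=0.1148, 0.33·0.13=0.04290, 0.24·0.28=0.06720. Summing gives P(heads) = 0.34090.
P(Coin 3 | heads) = 0.04290 / 0.34090 = 0.126.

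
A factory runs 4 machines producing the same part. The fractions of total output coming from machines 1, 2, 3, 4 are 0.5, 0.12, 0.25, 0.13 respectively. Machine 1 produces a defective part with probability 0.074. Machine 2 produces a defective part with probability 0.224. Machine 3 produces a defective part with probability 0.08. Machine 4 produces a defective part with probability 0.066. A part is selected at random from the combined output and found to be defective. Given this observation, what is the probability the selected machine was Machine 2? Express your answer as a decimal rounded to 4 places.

Posterior probability ≈ 0.2907

Tabulate prior·likelihood by source: [1] prior 0.5, lik 0.074, product 0.03700; [2] prior 0.12, lik 0.224, product 0.02688; [3] prior 0.25, lik 0.08, product 0.02000; [4] prior 0.13, lik 0.066, product 0.008580.
Normalizing constant = 0.092460; the posterior for Machine 2 is its product over the sum, 0.02688/0.092460 = 0.2907.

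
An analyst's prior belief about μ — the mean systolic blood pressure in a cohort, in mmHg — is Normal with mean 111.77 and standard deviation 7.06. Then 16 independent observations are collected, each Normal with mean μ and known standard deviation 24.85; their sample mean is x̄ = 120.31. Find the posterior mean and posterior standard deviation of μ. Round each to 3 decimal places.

With known σ, the Normal prior is conjugate. Weight on the data is w = (n/σ²)/(n/σ² + 1/τ₀²) = 0.0259100/(0.0259100+0.0200628) = 0.56359.
Posterior mean = w·x̄ + (1−w)·μ₀ = 0.56359·120.31 + 0.43641·111.77 = 116.583. Posterior variance = 1/(0.0259100+0.0200628) = 21.7520, so SD = 4.664.

Posterior mean ≈ 116.583; posterior SD ≈ 4.664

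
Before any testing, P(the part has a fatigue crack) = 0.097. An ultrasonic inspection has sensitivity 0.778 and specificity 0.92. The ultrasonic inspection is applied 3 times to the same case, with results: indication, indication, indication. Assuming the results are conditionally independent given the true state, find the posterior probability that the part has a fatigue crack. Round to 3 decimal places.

Let H be the event that the part has a fatigue crack; start with P(H) = 0.097. P('indication'|H) = 0.778, P('indication'|¬H) = 0.08.
Update on result 1 ('indication'): P(H) ← 0.778·0.0970 / (0.778·0.0970 + 0.08·0.9030) = 0.075466/0.14771 = 0.5109.
Update on result 2 ('indication'): P(H) ← 0.778·0.5109 / (0.778·0.5109 + 0.08·0.4891) = 0.39750/0.43662 = 0.9104.
Update on result 3 ('indication'): P(H) ← 0.778·0.9104 / (0.778·0.9104 + 0.08·0.0896) = 0.70828/0.71545 = 0.9900.

Posterior P(H) ≈ 0.990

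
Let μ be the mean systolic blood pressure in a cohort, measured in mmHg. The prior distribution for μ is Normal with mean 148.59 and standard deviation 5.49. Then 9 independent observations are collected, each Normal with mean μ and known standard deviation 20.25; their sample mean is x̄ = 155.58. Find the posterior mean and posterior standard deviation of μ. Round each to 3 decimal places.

With known σ, the Normal prior is conjugate. Weight on the data is w = (n/σ²)/(n/σ² + 1/τ₀²) = 0.0219479/(0.0219479+0.0331784) = 0.39814.
Posterior mean = w·x̄ + (1−w)·μ₀ = 0.39814·155.58 + 0.60186·148.59 = 151.373. Posterior variance = 1/(0.0219479+0.0331784) = 18.1402, so SD = 4.259.

Posterior mean ≈ 151.373; posterior SD ≈ 4.259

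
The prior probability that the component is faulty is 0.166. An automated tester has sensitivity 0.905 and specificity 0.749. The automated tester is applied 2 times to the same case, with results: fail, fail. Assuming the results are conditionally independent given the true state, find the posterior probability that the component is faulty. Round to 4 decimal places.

Posterior P(H) ≈ 0.7213

Let H be the event that the component is faulty; start with P(H) = 0.166. P('fail'|H) = 0.905, P('fail'|¬H) = 0.251.
Update on result 1 ('fail'): P(H) ← 0.905·0.1660 / (0.905·0.1660 + 0.251·0.8340) = 0.15023/0.35956 = 0.4178.
Update on result 2 ('fail'): P(H) ← 0.905·0.4178 / (0.905·0.4178 + 0.251·0.5822) = 0.37812/0.52425 = 0.7213.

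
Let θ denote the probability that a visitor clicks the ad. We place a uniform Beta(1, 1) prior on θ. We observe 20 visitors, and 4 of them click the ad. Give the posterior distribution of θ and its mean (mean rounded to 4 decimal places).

Observing 4 successes and 16 failures updates Beta(1, 1) by adding the success and failure counts to the two shape parameters: α = 1+4 = 5, β = 1+16 = 17.
E[θ | data] = 5/(5+17) = 0.2273.

Posterior: Beta(5, 17); mean ≈ 0.2273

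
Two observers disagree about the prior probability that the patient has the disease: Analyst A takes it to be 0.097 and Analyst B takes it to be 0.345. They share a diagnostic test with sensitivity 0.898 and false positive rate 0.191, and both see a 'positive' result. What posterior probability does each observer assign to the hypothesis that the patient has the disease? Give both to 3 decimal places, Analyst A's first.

The likelihood ratio for a 'positive' result is 0.898/0.191 = 4.7016.
Analyst A: prior odds 0.097/0.903 = 0.10742; posterior odds 0.50504; posterior probability 0.336.
Analyst B: prior odds 0.345/0.655 = 0.52672; posterior odds 2.4764; posterior probability 0.712.

Analyst A: 0.336; Analyst B: 0.712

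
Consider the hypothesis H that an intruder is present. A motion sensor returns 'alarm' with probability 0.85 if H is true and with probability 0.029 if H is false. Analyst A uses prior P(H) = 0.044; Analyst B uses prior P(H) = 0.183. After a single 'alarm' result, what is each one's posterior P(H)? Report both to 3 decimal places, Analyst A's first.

Analyst A: 0.574; Analyst B: 0.868

P('+'|H) = 0.85, P('+'|¬H) = 0.029.
Analyst A: numerator 0.85·0.044 = 0.037400; evidence = 0.037400+0.029·0.956 = 0.065124; posterior = 0.574.
Analyst B: numerator 0.85·0.183 = 0.15555; evidence = 0.15555+0.029·0.817 = 0.17924; posterior = 0.868.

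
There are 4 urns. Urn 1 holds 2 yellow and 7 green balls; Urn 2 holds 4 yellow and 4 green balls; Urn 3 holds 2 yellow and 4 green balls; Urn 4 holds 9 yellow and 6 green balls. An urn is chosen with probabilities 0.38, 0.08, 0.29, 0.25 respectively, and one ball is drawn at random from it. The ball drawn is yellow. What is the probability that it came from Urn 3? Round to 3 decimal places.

Tabulate prior·likelihood by source: [1] prior 0.38, lik 0.2222, product 0.08444; [2] prior 0.08, lik 0.5, product 0.04000; [3] prior 0.29, lik 0.3333, product 0.09667; [4] prior 0.25, lik 0.6, product 0.1500.
Normalizing constant = 0.37111; the posterior for Urn 3 is its product over the sum, 0.09667/0.37111 = 0.260.

Posterior probability ≈ 0.260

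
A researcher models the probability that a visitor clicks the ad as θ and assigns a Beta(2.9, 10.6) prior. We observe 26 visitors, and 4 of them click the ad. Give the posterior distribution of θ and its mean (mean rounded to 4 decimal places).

The binomial likelihood is conjugate to the Beta prior: with 4 successes and 22 failures, the posterior is Beta(2.9+4, 10.6+22) = Beta(6.9, 32.6).
Posterior mean = α/(α+β) = 6.9/39.5 = 0.1747.

Posterior: Beta(6.9, 32.6); mean ≈ 0.1747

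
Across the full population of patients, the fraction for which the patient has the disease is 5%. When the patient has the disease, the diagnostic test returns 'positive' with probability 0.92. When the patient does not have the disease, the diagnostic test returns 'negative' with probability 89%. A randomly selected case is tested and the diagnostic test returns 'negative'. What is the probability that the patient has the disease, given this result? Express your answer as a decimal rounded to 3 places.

Write H for 'the patient has the disease'. Prior odds H:¬H = 0.05/0.95 = 0.052632. For the 'negative' outcome, the likelihood ratio is 0.08/0.89 = 0.089888.
Posterior odds = 0.052632 × 0.089888 = 0.0047309, so P(H|E) = 0.0047309/(1+0.0047309) = 0.005.

P(H | E) ≈ 0.005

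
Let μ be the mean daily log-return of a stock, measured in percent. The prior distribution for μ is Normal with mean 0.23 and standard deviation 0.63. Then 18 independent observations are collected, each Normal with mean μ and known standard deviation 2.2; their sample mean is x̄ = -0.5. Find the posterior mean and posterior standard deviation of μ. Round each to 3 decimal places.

With known σ, the Normal prior is conjugate. Weight on the data is w = (n/σ²)/(n/σ² + 1/τ₀²) = 3.71901/(3.71901+2.51953) = 0.59613.
Posterior mean = w·x̄ + (1−w)·μ₀ = 0.59613·-0.5 + 0.40387·0.23 = -0.205. Posterior variance = 1/(3.71901+2.51953) = 0.160294, so SD = 0.400.

Posterior mean ≈ -0.205; posterior SD ≈ 0.400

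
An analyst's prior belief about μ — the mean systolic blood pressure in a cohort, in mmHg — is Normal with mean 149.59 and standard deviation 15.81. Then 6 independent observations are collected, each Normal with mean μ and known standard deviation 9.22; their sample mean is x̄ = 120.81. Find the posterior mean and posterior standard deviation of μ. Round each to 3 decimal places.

Posterior mean ≈ 122.354; posterior SD ≈ 3.662

With known σ, the Normal prior is conjugate. Weight on the data is w = (n/σ²)/(n/σ² + 1/τ₀²) = 0.0705813/(0.0705813+0.00400070) = 0.94636.
Posterior mean = w·x̄ + (1−w)·μ₀ = 0.94636·120.81 + 0.053642·149.59 = 122.354. Posterior variance = 1/(0.0705813+0.00400070) = 13.4081, so SD = 3.662.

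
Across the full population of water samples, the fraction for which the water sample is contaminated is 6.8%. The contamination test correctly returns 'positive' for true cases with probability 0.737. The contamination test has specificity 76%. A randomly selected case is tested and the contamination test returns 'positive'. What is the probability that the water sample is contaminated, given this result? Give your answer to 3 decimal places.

P(H | E) ≈ 0.183

Let H be the event that the water sample is contaminated. P(H) = 0.068, so P(¬H) = 0.932. With E the 'positive' result, P(E|H) = 0.737 and P(E|¬H) = 0.24.
P(E) = 0.737·0.068 + 0.24·0.932 = 0.050116 + 0.22368 = 0.27380.
By Bayes' theorem, P(H|E) = 0.050116 / 0.27380 = 0.183.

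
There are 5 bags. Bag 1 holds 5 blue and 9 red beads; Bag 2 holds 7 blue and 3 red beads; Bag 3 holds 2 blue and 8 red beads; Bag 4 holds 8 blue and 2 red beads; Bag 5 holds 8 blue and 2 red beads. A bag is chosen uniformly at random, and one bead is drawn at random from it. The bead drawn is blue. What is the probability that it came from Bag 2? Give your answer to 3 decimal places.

Tabulate prior·likelihood by source: [1] prior 0.2, lik 0.3571, product 0.07143; [2] prior 0.2, lik 0.7, product 0.1400; [3] prior 0.2, lik 0.2, product 0.04000; [4] prior 0.2, lik 0.8, product 0.1600; [5] prior 0.2, lik 0.8, product 0.1600.
Normalizing constant = 0.57143; the posterior for Bag 2 is its product over the sum, 0.1400/0.57143 = 0.245.

Posterior probability ≈ 0.245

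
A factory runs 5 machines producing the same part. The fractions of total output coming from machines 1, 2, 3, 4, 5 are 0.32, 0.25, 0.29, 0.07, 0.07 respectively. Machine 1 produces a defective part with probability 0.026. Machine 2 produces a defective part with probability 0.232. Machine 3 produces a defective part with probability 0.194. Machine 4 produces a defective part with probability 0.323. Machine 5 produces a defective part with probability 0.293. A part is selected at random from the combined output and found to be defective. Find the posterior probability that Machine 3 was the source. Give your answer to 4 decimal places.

Posterior probability ≈ 0.3395

P(defective|M1) = 0.026; P(defective|M2) = 0.232; P(defective|M3) = 0.194; P(defective|M4) = 0.323; P(defective|M5) = 0.293.
Prior × likelihood for each source: 0.32·0.026=0.008320, 0.25·0.232=0.05800, 0.29·0.194=0.05626, 0.07·0.323=0.02261, 0.07·0.293=0.02051. Summing gives P(defective) = 0.16570.
P(Machine 3 | defective) = 0.05626 / 0.16570 = 0.3395.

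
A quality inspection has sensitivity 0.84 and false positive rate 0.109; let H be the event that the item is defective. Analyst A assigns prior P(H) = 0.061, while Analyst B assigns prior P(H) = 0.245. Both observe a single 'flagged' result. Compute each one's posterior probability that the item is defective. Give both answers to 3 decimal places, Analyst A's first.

Analyst A: 0.334; Analyst B: 0.714

P('+'|H) = 0.84, P('+'|¬H) = 0.109.
Analyst A: numerator 0.84·0.061 = 0.051240; evidence = 0.051240+0.109·0.939 = 0.15359; posterior = 0.334.
Analyst B: numerator 0.84·0.245 = 0.20580; evidence = 0.20580+0.109·0.755 = 0.28809; posterior = 0.714.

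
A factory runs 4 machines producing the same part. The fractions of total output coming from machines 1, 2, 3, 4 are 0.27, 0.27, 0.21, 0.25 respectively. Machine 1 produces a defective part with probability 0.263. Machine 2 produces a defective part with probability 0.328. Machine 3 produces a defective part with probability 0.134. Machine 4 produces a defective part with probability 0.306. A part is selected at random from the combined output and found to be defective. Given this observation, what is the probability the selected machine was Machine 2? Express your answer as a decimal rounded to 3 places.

P(defective|M1) = 0.263; P(defective|M2) = 0.328; P(defective|M3) = 0.134; P(defective|M4) = 0.306.
Prior × likelihood for each source: 0.27·0.263=0.07101, 0.27·0.328=0.08856, 0.21·0.134=0.02814, 0.25·0.306=0.07650. Summing gives P(defective) = 0.26421.
P(Machine 2 | defective) = 0.08856 / 0.26421 = 0.335.

Posterior probability ≈ 0.335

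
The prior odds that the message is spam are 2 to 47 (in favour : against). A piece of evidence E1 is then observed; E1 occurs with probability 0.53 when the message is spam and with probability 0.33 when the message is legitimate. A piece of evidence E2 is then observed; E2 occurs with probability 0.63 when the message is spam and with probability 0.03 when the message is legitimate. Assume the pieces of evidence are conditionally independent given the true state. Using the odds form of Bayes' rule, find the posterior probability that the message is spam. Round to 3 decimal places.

Prior odds = 2/47 = 0.042553.
Likelihood ratio for E1 = 0.53/0.33 = 1.6061.
Likelihood ratio for E2 = 0.63/0.03 = 21.000.
Posterior odds = prior odds × LR₁ × LR₂ = 1.4352.
Posterior probability = odds/(1+odds) = 1.4352/2.4352 = 0.589.

Posterior probability ≈ 0.589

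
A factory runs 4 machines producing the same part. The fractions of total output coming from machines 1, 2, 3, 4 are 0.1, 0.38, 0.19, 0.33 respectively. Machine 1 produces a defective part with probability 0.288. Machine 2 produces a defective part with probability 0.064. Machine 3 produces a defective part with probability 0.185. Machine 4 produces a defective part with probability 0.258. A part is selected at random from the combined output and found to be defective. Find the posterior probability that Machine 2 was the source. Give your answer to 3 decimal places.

Posterior probability ≈ 0.140

P(defective|M1) = 0.288; P(defective|M2) = 0.064; P(defective|M3) = 0.185; P(defective|M4) = 0.258.
Prior × likelihood for each source: 0.1·0.288=0.02880, 0.38·0.064=0.02432, 0.19·0.185=0.03515, 0.33·0.258=0.08514. Summing gives P(defective) = 0.17341.
P(Machine 2 | defective) = 0.02432 / 0.17341 = 0.140.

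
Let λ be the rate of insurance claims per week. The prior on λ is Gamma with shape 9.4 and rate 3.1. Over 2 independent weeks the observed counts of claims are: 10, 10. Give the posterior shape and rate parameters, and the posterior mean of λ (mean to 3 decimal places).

Posterior: Gamma(shape=29.4, rate=5.1); mean ≈ 5.765

Total count ∑xᵢ = 20 over n = 2 weeks.
Gamma is conjugate to the Poisson likelihood: posterior is Gamma(shape = 9.4+20 = 29.4, rate = 3.1+2 = 5.1).
E[λ | data] = 29.4/5.1 = 5.765.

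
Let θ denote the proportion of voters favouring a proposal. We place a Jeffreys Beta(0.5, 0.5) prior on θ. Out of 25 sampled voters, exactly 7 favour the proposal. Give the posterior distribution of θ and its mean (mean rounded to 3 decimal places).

Posterior: Beta(7.5, 18.5); mean ≈ 0.288

The binomial likelihood is conjugate to the Beta prior: with 7 successes and 18 failures, the posterior is Beta(0.5+7, 0.5+18) = Beta(7.5, 18.5).
Posterior mean = α/(α+β) = 7.5/26 = 0.288.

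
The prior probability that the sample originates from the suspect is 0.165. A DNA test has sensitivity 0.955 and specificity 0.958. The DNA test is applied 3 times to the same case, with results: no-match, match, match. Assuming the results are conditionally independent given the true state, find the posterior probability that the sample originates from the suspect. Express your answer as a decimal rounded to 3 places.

Let H be the event that the sample originates from the suspect; start with P(H) = 0.165. P('match'|H) = 0.955, P('match'|¬H) = 0.042.
Update on result 1 ('no-match'): P(H) ← 0.045·0.1650 / (0.045·0.1650 + 0.958·0.8350) = 0.0074250/0.80735 = 0.0092.
Update on result 2 ('match'): P(H) ← 0.955·0.0092 / (0.955·0.0092 + 0.042·0.9908) = 0.0087828/0.050397 = 0.1743.
Update on result 3 ('match'): P(H) ← 0.955·0.1743 / (0.955·0.1743 + 0.042·0.8257) = 0.16643/0.20111 = 0.8276.

Posterior P(H) ≈ 0.828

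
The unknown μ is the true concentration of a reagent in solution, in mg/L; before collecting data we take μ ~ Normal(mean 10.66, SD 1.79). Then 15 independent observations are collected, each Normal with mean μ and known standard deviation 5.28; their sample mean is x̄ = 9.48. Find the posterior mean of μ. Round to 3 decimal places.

Prior precision 1/τ₀² = 1/1.79² = 0.312100; data precision n/σ² = 15/5.28² = 0.538051.
Posterior precision = 0.312100 + 0.538051 = 0.850151.
Posterior mean = (0.312100·10.66 + 0.538051·9.48) / 0.850151 = 9.913.

Posterior mean ≈ 9.913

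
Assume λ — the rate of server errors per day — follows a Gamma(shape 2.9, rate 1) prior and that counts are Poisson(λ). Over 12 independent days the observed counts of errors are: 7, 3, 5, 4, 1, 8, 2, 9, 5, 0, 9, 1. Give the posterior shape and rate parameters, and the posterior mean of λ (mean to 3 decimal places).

Posterior: Gamma(shape=56.9, rate=13); mean ≈ 4.377

The Poisson likelihood adds the total count to the shape and the number of exposure periods to the rate. Here ∑xᵢ = 54 and n = 12, so shape 2.9→56.9 and rate 1→13.
Posterior mean = shape/rate = 56.9/13 = 4.377.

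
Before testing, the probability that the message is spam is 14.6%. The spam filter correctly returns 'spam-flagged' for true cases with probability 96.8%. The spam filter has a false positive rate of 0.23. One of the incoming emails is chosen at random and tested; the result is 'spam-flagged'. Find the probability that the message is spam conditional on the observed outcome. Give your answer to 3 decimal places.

P(H | E) ≈ 0.418

Write H for 'the message is spam'. Prior odds H:¬H = 0.146/0.854 = 0.17096. For the 'spam-flagged' outcome, the likelihood ratio is 0.968/0.23 = 4.2087.
Posterior odds = 0.17096 × 4.2087 = 0.71952, so P(H|E) = 0.71952/(1+0.71952) = 0.418.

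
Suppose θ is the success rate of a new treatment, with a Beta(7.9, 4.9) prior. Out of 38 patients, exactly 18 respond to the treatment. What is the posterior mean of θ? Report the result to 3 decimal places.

Posterior mean ≈ 0.510

Observing 18 successes and 20 failures updates Beta(7.9, 4.9) by adding the success and failure counts to the two shape parameters: α = 7.9+18 = 25.9, β = 4.9+20 = 24.9.
E[θ | data] = 25.9/(25.9+24.9) = 0.510.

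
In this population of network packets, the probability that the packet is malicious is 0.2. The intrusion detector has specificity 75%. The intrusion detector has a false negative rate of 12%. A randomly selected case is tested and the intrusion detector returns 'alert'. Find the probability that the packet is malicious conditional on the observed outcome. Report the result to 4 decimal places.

P(H | E) ≈ 0.4681

Write H for 'the packet is malicious'. Prior odds H:¬H = 0.2/0.8 = 0.25000. For the 'alert' outcome, the likelihood ratio is 0.88/0.25 = 3.5200.
Posterior odds = 0.25000 × 3.5200 = 0.88000, so P(H|E) = 0.88000/(1+0.88000) = 0.4681.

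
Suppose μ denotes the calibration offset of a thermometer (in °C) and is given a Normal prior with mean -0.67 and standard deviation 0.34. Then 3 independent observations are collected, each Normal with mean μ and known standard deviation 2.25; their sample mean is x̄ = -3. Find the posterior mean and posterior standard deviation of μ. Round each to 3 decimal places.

Posterior mean ≈ -0.819; posterior SD ≈ 0.329

Prior precision 1/τ₀² = 1/0.34² = 8.65052; data precision n/σ² = 3/2.25² = 0.592593.
Posterior precision = 8.65052 + 0.592593 = 9.24311, giving posterior SD = 1/√9.24311 = 0.329.
Posterior mean = (8.65052·-0.67 + 0.592593·-3) / 9.24311 = -0.819.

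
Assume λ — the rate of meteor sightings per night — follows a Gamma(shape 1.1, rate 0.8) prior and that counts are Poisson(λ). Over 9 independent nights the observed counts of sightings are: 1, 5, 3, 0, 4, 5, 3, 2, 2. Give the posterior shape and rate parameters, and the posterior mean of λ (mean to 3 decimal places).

The Poisson likelihood adds the total count to the shape and the number of exposure periods to the rate. Here ∑xᵢ = 25 and n = 9, so shape 1.1→26.1 and rate 0.8→9.8.
Posterior mean = shape/rate = 26.1/9.8 = 2.663.

Posterior: Gamma(shape=26.1, rate=9.8); mean ≈ 2.663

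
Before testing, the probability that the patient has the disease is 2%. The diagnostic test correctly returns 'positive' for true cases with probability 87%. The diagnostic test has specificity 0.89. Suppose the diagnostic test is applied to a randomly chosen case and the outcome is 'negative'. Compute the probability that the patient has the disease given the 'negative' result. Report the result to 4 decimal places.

P(H | E) ≈ 0.0030

Write H for 'the patient has the disease'. Prior odds H:¬H = 0.02/0.98 = 0.020408. For the 'negative' outcome, the likelihood ratio is 0.13/0.89 = 0.14607.
Posterior odds = 0.020408 × 0.14607 = 0.0029810, so P(H|E) = 0.0029810/(1+0.0029810) = 0.0030.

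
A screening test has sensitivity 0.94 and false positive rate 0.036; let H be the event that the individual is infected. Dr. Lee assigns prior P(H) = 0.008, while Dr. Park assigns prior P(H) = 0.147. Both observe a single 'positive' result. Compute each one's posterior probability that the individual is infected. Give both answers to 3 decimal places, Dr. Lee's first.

Dr. Lee: 0.174; Dr. Park: 0.818

The likelihood ratio for a 'positive' result is 0.94/0.036 = 26.111.
Dr. Lee: prior odds 0.008/0.992 = 0.0080645; posterior odds 0.21057; posterior probability 0.174.
Dr. Park: prior odds 0.147/0.853 = 0.17233; posterior odds 4.4998; posterior probability 0.818.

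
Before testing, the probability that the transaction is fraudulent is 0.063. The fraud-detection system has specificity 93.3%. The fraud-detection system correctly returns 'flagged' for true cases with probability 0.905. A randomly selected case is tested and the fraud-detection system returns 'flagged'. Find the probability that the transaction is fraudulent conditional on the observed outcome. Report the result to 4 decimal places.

P(H | E) ≈ 0.4759

Write H for 'the transaction is fraudulent'. Prior odds H:¬H = 0.063/0.937 = 0.067236. For the 'flagged' outcome, the likelihood ratio is 0.905/0.067 = 13.507.
Posterior odds = 0.067236 × 13.507 = 0.90819, so P(H|E) = 0.90819/(1+0.90819) = 0.4759.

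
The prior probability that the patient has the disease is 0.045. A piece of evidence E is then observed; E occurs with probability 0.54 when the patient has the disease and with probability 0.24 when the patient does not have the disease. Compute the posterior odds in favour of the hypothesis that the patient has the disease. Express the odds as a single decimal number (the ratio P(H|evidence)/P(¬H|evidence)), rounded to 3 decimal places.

Posterior odds ≈ 0.106

Prior odds = 0.045/(1−0.045) = 0.047120.
Likelihood ratio for E = 0.54/0.24 = 2.2500.
Posterior odds = prior odds × LR = 0.10602.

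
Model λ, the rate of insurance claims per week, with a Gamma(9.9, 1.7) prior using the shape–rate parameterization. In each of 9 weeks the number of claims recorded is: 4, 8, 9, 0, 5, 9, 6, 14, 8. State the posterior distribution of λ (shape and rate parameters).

Total count ∑xᵢ = 63 over n = 9 weeks.
Gamma is conjugate to the Poisson likelihood: posterior is Gamma(shape = 9.9+63 = 72.9, rate = 1.7+9 = 10.7).

Posterior: Gamma(shape=72.9, rate=10.7)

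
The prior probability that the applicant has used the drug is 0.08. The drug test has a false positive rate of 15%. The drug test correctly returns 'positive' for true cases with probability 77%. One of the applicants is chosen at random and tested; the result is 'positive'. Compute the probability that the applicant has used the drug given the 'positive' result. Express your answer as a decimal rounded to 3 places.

P(H | E) ≈ 0.309

Let H be the event that the applicant has used the drug. P(H) = 0.08, so P(¬H) = 0.92. With E the 'positive' result, P(E|H) = 0.77 and P(E|¬H) = 0.15.
P(E) = 0.77·0.08 + 0.15·0.92 = 0.061600 + 0.13800 = 0.19960.
By Bayes' theorem, P(H|E) = 0.061600 / 0.19960 = 0.309.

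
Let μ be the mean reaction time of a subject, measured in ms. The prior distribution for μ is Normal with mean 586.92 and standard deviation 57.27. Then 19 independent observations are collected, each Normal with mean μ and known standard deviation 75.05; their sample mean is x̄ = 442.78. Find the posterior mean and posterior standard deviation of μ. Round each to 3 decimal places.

With known σ, the Normal prior is conjugate. Weight on the data is w = (n/σ²)/(n/σ² + 1/τ₀²) = 0.00337328/(0.00337328+0.00030489) = 0.91711.
Posterior mean = w·x̄ + (1−w)·μ₀ = 0.91711·442.78 + 0.082892·586.92 = 454.728. Posterior variance = 1/(0.00337328+0.00030489) = 271.874, so SD = 16.489.

Posterior mean ≈ 454.728; posterior SD ≈ 16.489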